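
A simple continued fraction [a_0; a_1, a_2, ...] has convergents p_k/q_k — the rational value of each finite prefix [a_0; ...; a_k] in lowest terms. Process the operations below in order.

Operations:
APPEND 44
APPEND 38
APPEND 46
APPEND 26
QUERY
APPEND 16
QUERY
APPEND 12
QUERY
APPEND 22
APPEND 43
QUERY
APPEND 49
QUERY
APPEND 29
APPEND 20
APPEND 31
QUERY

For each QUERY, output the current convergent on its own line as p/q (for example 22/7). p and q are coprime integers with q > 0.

2003725/45512
32136602/729941
387642949/8804804
368479746589/8369536851
18064067864341/410301741328
326104610195343409/7407040895941591

APPEND 44: p_0 = 44·1 + 0 = 44, q_0 = 44·0 + 1 = 1 → 44/1
APPEND 38: p_1 = 38·44 + 1 = 1673, q_1 = 38·1 + 0 = 38 → 1673/38
APPEND 46: p_2 = 46·1673 + 44 = 77002, q_2 = 46·38 + 1 = 1749 → 77002/1749
APPEND 26: p_3 = 26·77002 + 1673 = 2003725, q_3 = 26·1749 + 38 = 45512 → 2003725/45512
APPEND 16: p_4 = 16·2003725 + 77002 = 32136602, q_4 = 16·45512 + 1749 = 729941 → 32136602/729941
APPEND 12: p_5 = 12·32136602 + 2003725 = 387642949, q_5 = 12·729941 + 45512 = 8804804 → 387642949/8804804
APPEND 22: p_6 = 22·387642949 + 32136602 = 8560281480, q_6 = 22·8804804 + 729941 = 194435629 → 8560281480/194435629
APPEND 43: p_7 = 43·8560281480 + 387642949 = 368479746589, q_7 = 43·194435629 + 8804804 = 8369536851 → 368479746589/8369536851
APPEND 49: p_8 = 49·368479746589 + 8560281480 = 18064067864341, q_8 = 49·8369536851 + 194435629 = 410301741328 → 18064067864341/410301741328
APPEND 29: p_9 = 29·18064067864341 + 368479746589 = 524226447812478, q_9 = 29·410301741328 + 8369536851 = 11907120035363 → 524226447812478/11907120035363
APPEND 20: p_10 = 20·524226447812478 + 18064067864341 = 10502593024113901, q_10 = 20·11907120035363 + 410301741328 = 238552702448588 → 10502593024113901/238552702448588
APPEND 31: p_11 = 31·10502593024113901 + 524226447812478 = 326104610195343409, q_11 = 31·238552702448588 + 11907120035363 = 7407040895941591 → 326104610195343409/7407040895941591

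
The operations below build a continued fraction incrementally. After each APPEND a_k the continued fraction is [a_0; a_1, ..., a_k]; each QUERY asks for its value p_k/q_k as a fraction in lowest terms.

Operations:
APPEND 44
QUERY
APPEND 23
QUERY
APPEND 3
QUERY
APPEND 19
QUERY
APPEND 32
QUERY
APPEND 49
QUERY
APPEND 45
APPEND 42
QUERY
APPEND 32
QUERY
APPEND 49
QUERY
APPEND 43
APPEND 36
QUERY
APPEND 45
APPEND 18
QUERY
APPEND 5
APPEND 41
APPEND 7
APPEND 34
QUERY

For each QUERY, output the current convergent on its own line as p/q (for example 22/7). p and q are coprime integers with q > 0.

APPEND 44: p_0 = 44·1 + 0 = 44, q_0 = 44·0 + 1 = 1 → 44/1
APPEND 23: p_1 = 23·44 + 1 = 1013, q_1 = 23·1 + 0 = 23 → 1013/23
APPEND 3: p_2 = 3·1013 + 44 = 3083, q_2 = 3·23 + 1 = 70 → 3083/70
APPEND 19: p_3 = 19·3083 + 1013 = 59590, q_3 = 19·70 + 23 = 1353 → 59590/1353
APPEND 32: p_4 = 32·59590 + 3083 = 1909963, q_4 = 32·1353 + 70 = 43366 → 1909963/43366
APPEND 49: p_5 = 49·1909963 + 59590 = 93647777, q_5 = 49·43366 + 1353 = 2126287 → 93647777/2126287
APPEND 45: p_6 = 45·93647777 + 1909963 = 4216059928, q_6 = 45·2126287 + 43366 = 95726281 → 4216059928/95726281
APPEND 42: p_7 = 42·4216059928 + 93647777 = 177168164753, q_7 = 42·95726281 + 2126287 = 4022630089 → 177168164753/4022630089
APPEND 32: p_8 = 32·177168164753 + 4216059928 = 5673597332024, q_8 = 32·4022630089 + 95726281 = 128819889129 → 5673597332024/128819889129
APPEND 49: p_9 = 49·5673597332024 + 177168164753 = 278183437433929, q_9 = 49·128819889129 + 4022630089 = 6316197197410 → 278183437433929/6316197197410
APPEND 43: p_10 = 43·278183437433929 + 5673597332024 = 11967561406990971, q_10 = 43·6316197197410 + 128819889129 = 271725299377759 → 11967561406990971/271725299377759
APPEND 36: p_11 = 36·11967561406990971 + 278183437433929 = 431110394089108885, q_11 = 36·271725299377759 + 6316197197410 = 9788426974796734 → 431110394089108885/9788426974796734
APPEND 45: p_12 = 45·431110394089108885 + 11967561406990971 = 19411935295416890796, q_12 = 45·9788426974796734 + 271725299377759 = 440750939165230789 → 19411935295416890796/440750939165230789
APPEND 18: p_13 = 18·19411935295416890796 + 431110394089108885 = 349845945711593143213, q_13 = 18·440750939165230789 + 9788426974796734 = 7943305331948950936 → 349845945711593143213/7943305331948950936
APPEND 5: p_14 = 5·349845945711593143213 + 19411935295416890796 = 1768641663853382606861, q_14 = 5·7943305331948950936 + 440750939165230789 = 40157277598909985469 → 1768641663853382606861/40157277598909985469
APPEND 41: p_15 = 41·1768641663853382606861 + 349845945711593143213 = 72864154163700280024514, q_15 = 41·40157277598909985469 + 7943305331948950936 = 1654391686887258355165 → 72864154163700280024514/1654391686887258355165
APPEND 7: p_16 = 7·72864154163700280024514 + 1768641663853382606861 = 511817720809755342778459, q_16 = 7·1654391686887258355165 + 40157277598909985469 = 11620899085809718471624 → 511817720809755342778459/11620899085809718471624
APPEND 34: p_17 = 34·511817720809755342778459 + 72864154163700280024514 = 17474666661695381934492120, q_17 = 34·11620899085809718471624 + 1654391686887258355165 = 396764960604417686390381 → 17474666661695381934492120/396764960604417686390381

44/1
1013/23
3083/70
59590/1353
1909963/43366
93647777/2126287
177168164753/4022630089
5673597332024/128819889129
278183437433929/6316197197410
431110394089108885/9788426974796734
349845945711593143213/7943305331948950936
17474666661695381934492120/396764960604417686390381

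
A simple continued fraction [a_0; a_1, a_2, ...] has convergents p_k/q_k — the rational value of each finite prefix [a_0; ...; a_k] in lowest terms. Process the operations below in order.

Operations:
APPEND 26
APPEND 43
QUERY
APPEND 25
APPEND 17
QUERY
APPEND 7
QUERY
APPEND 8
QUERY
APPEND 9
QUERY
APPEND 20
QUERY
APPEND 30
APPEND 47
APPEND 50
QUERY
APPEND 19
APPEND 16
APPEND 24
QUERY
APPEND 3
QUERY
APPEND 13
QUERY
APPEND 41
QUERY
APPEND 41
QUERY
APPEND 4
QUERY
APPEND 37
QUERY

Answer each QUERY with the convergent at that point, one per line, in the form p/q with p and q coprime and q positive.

1119/43
477136/18335
3367953/129421
27420760/1053703
250154793/9612748
5030516620/193308663
355641976957943/13666325005088
2612793748141388712/100402345186560697
7946965804455956207/305379636051396315
105923349206068819403/4070337613854712792
4350804283253277551730/167189221804094620787
178488898962590448440333/6858828431581734165059
718306400133615071313062/27602502948131031281023
26755825703906348087023627/1028151437512429891562910

APPEND 26: p_0 = 26·1 + 0 = 26, q_0 = 26·0 + 1 = 1 → 26/1
APPEND 43: p_1 = 43·26 + 1 = 1119, q_1 = 43·1 + 0 = 43 → 1119/43
APPEND 25: p_2 = 25·1119 + 26 = 28001, q_2 = 25·43 + 1 = 1076 → 28001/1076
APPEND 17: p_3 = 17·28001 + 1119 = 477136, q_3 = 17·1076 + 43 = 18335 → 477136/18335
APPEND 7: p_4 = 7·477136 + 28001 = 3367953, q_4 = 7·18335 + 1076 = 129421 → 3367953/129421
APPEND 8: p_5 = 8·3367953 + 477136 = 27420760, q_5 = 8·129421 + 18335 = 1053703 → 27420760/1053703
APPEND 9: p_6 = 9·27420760 + 3367953 = 250154793, q_6 = 9·1053703 + 129421 = 9612748 → 250154793/9612748
APPEND 20: p_7 = 20·250154793 + 27420760 = 5030516620, q_7 = 20·9612748 + 1053703 = 193308663 → 5030516620/193308663
APPEND 30: p_8 = 30·5030516620 + 250154793 = 151165653393, q_8 = 30·193308663 + 9612748 = 5808872638 → 151165653393/5808872638
APPEND 47: p_9 = 47·151165653393 + 5030516620 = 7109816226091, q_9 = 47·5808872638 + 193308663 = 273210322649 → 7109816226091/273210322649
APPEND 50: p_10 = 50·7109816226091 + 151165653393 = 355641976957943, q_10 = 50·273210322649 + 5808872638 = 13666325005088 → 355641976957943/13666325005088
APPEND 19: p_11 = 19·355641976957943 + 7109816226091 = 6764307378427008, q_11 = 19·13666325005088 + 273210322649 = 259933385419321 → 6764307378427008/259933385419321
APPEND 16: p_12 = 16·6764307378427008 + 355641976957943 = 108584560031790071, q_12 = 16·259933385419321 + 13666325005088 = 4172600491714224 → 108584560031790071/4172600491714224
APPEND 24: p_13 = 24·108584560031790071 + 6764307378427008 = 2612793748141388712, q_13 = 24·4172600491714224 + 259933385419321 = 100402345186560697 → 2612793748141388712/100402345186560697
APPEND 3: p_14 = 3·2612793748141388712 + 108584560031790071 = 7946965804455956207, q_14 = 3·100402345186560697 + 4172600491714224 = 305379636051396315 → 7946965804455956207/305379636051396315
APPEND 13: p_15 = 13·7946965804455956207 + 2612793748141388712 = 105923349206068819403, q_15 = 13·305379636051396315 + 100402345186560697 = 4070337613854712792 → 105923349206068819403/4070337613854712792
APPEND 41: p_16 = 41·105923349206068819403 + 7946965804455956207 = 4350804283253277551730, q_16 = 41·4070337613854712792 + 305379636051396315 = 167189221804094620787 → 4350804283253277551730/167189221804094620787
APPEND 41: p_17 = 41·4350804283253277551730 + 105923349206068819403 = 178488898962590448440333, q_17 = 41·167189221804094620787 + 4070337613854712792 = 6858828431581734165059 → 178488898962590448440333/6858828431581734165059
APPEND 4: p_18 = 4·178488898962590448440333 + 4350804283253277551730 = 718306400133615071313062, q_18 = 4·6858828431581734165059 + 167189221804094620787 = 27602502948131031281023 → 718306400133615071313062/27602502948131031281023
APPEND 37: p_19 = 37·718306400133615071313062 + 178488898962590448440333 = 26755825703906348087023627, q_19 = 37·27602502948131031281023 + 6858828431581734165059 = 1028151437512429891562910 → 26755825703906348087023627/1028151437512429891562910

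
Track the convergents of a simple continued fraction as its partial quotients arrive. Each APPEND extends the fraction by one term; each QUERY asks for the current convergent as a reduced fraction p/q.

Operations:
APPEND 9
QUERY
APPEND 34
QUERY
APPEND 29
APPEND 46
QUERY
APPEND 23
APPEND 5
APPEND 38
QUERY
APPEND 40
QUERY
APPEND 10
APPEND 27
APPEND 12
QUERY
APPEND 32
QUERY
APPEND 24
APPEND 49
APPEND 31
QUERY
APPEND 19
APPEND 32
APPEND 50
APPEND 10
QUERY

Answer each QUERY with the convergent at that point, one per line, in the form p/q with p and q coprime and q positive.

9/1
307/34
410259/45436
1819559821/201515433
72830027444/8065892831
238162906464153/26376434930447
7640999072405387/846237215648196
279342524750418597317/30937059161625563596
85427453693315660277346615/9461052130528416677596194

APPEND 9: p_0 = 9·1 + 0 = 9, q_0 = 9·0 + 1 = 1 → 9/1
APPEND 34: p_1 = 34·9 + 1 = 307, q_1 = 34·1 + 0 = 34 → 307/34
APPEND 29: p_2 = 29·307 + 9 = 8912, q_2 = 29·34 + 1 = 987 → 8912/987
APPEND 46: p_3 = 46·8912 + 307 = 410259, q_3 = 46·987 + 34 = 45436 → 410259/45436
APPEND 23: p_4 = 23·410259 + 8912 = 9444869, q_4 = 23·45436 + 987 = 1046015 → 9444869/1046015
APPEND 5: p_5 = 5·9444869 + 410259 = 47634604, q_5 = 5·1046015 + 45436 = 5275511 → 47634604/5275511
APPEND 38: p_6 = 38·47634604 + 9444869 = 1819559821, q_6 = 38·5275511 + 1046015 = 201515433 → 1819559821/201515433
APPEND 40: p_7 = 40·1819559821 + 47634604 = 72830027444, q_7 = 40·201515433 + 5275511 = 8065892831 → 72830027444/8065892831
APPEND 10: p_8 = 10·72830027444 + 1819559821 = 730119834261, q_8 = 10·8065892831 + 201515433 = 80860443743 → 730119834261/80860443743
APPEND 27: p_9 = 27·730119834261 + 72830027444 = 19786065552491, q_9 = 27·80860443743 + 8065892831 = 2191297873892 → 19786065552491/2191297873892
APPEND 12: p_10 = 12·19786065552491 + 730119834261 = 238162906464153, q_10 = 12·2191297873892 + 80860443743 = 26376434930447 → 238162906464153/26376434930447
APPEND 32: p_11 = 32·238162906464153 + 19786065552491 = 7640999072405387, q_11 = 32·26376434930447 + 2191297873892 = 846237215648196 → 7640999072405387/846237215648196
APPEND 24: p_12 = 24·7640999072405387 + 238162906464153 = 183622140644193441, q_12 = 24·846237215648196 + 26376434930447 = 20336069610487151 → 183622140644193441/20336069610487151
APPEND 49: p_13 = 49·183622140644193441 + 7640999072405387 = 9005125890637883996, q_13 = 49·20336069610487151 + 846237215648196 = 997313648129518595 → 9005125890637883996/997313648129518595
APPEND 31: p_14 = 31·9005125890637883996 + 183622140644193441 = 279342524750418597317, q_14 = 31·997313648129518595 + 20336069610487151 = 30937059161625563596 → 279342524750418597317/30937059161625563596
APPEND 19: p_15 = 19·279342524750418597317 + 9005125890637883996 = 5316513096148591233019, q_15 = 19·30937059161625563596 + 997313648129518595 = 588801437719015226919 → 5316513096148591233019/588801437719015226919
APPEND 32: p_16 = 32·5316513096148591233019 + 279342524750418597317 = 170407761601505338053925, q_16 = 32·588801437719015226919 + 30937059161625563596 = 18872583066170112825004 → 170407761601505338053925/18872583066170112825004
APPEND 50: p_17 = 50·170407761601505338053925 + 5316513096148591233019 = 8525704593171415493929269, q_17 = 50·18872583066170112825004 + 588801437719015226919 = 944217954746224656477119 → 8525704593171415493929269/944217954746224656477119
APPEND 10: p_18 = 10·8525704593171415493929269 + 170407761601505338053925 = 85427453693315660277346615, q_18 = 10·944217954746224656477119 + 18872583066170112825004 = 9461052130528416677596194 → 85427453693315660277346615/9461052130528416677596194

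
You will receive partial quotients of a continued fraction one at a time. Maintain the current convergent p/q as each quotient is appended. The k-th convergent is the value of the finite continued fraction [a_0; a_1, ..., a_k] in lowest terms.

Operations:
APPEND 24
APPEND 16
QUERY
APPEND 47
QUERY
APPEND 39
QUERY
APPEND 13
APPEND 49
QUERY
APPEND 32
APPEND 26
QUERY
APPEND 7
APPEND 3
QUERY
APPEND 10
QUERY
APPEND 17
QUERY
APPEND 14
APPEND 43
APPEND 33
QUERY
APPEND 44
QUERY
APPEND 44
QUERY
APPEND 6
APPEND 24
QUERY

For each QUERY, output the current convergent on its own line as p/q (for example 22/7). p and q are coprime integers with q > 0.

APPEND 24: p_0 = 24·1 + 0 = 24, q_0 = 24·0 + 1 = 1 → 24/1
APPEND 16: p_1 = 16·24 + 1 = 385, q_1 = 16·1 + 0 = 16 → 385/16
APPEND 47: p_2 = 47·385 + 24 = 18119, q_2 = 47·16 + 1 = 753 → 18119/753
APPEND 39: p_3 = 39·18119 + 385 = 707026, q_3 = 39·753 + 16 = 29383 → 707026/29383
APPEND 13: p_4 = 13·707026 + 18119 = 9209457, q_4 = 13·29383 + 753 = 382732 → 9209457/382732
APPEND 49: p_5 = 49·9209457 + 707026 = 451970419, q_5 = 49·382732 + 29383 = 18783251 → 451970419/18783251
APPEND 32: p_6 = 32·451970419 + 9209457 = 14472262865, q_6 = 32·18783251 + 382732 = 601446764 → 14472262865/601446764
APPEND 26: p_7 = 26·14472262865 + 451970419 = 376730804909, q_7 = 26·601446764 + 18783251 = 15656399115 → 376730804909/15656399115
APPEND 7: p_8 = 7·376730804909 + 14472262865 = 2651587897228, q_8 = 7·15656399115 + 601446764 = 110196240569 → 2651587897228/110196240569
APPEND 3: p_9 = 3·2651587897228 + 376730804909 = 8331494496593, q_9 = 3·110196240569 + 15656399115 = 346245120822 → 8331494496593/346245120822
APPEND 10: p_10 = 10·8331494496593 + 2651587897228 = 85966532863158, q_10 = 10·346245120822 + 110196240569 = 3572647448789 → 85966532863158/3572647448789
APPEND 17: p_11 = 17·85966532863158 + 8331494496593 = 1469762553170279, q_11 = 17·3572647448789 + 346245120822 = 61081251750235 → 1469762553170279/61081251750235
APPEND 14: p_12 = 14·1469762553170279 + 85966532863158 = 20662642277247064, q_12 = 14·61081251750235 + 3572647448789 = 858710171952079 → 20662642277247064/858710171952079
APPEND 43: p_13 = 43·20662642277247064 + 1469762553170279 = 889963380474794031, q_13 = 43·858710171952079 + 61081251750235 = 36985618645689632 → 889963380474794031/36985618645689632
APPEND 33: p_14 = 33·889963380474794031 + 20662642277247064 = 29389454197945450087, q_14 = 33·36985618645689632 + 858710171952079 = 1221384125479709935 → 29389454197945450087/1221384125479709935
APPEND 44: p_15 = 44·29389454197945450087 + 889963380474794031 = 1294025948090074597859, q_15 = 44·1221384125479709935 + 36985618645689632 = 53777887139752926772 → 1294025948090074597859/53777887139752926772
APPEND 44: p_16 = 44·1294025948090074597859 + 29389454197945450087 = 56966531170161227755883, q_16 = 44·53777887139752926772 + 1221384125479709935 = 2367448418274608487903 → 56966531170161227755883/2367448418274608487903
APPEND 6: p_17 = 6·56966531170161227755883 + 1294025948090074597859 = 343093212969057441133157, q_17 = 6·2367448418274608487903 + 53777887139752926772 = 14258468396787403854190 → 343093212969057441133157/14258468396787403854190
APPEND 24: p_18 = 24·343093212969057441133157 + 56966531170161227755883 = 8291203642427539814951651, q_18 = 24·14258468396787403854190 + 2367448418274608487903 = 344570689941172300988463 → 8291203642427539814951651/344570689941172300988463

385/16
18119/753
707026/29383
451970419/18783251
376730804909/15656399115
8331494496593/346245120822
85966532863158/3572647448789
1469762553170279/61081251750235
29389454197945450087/1221384125479709935
1294025948090074597859/53777887139752926772
56966531170161227755883/2367448418274608487903
8291203642427539814951651/344570689941172300988463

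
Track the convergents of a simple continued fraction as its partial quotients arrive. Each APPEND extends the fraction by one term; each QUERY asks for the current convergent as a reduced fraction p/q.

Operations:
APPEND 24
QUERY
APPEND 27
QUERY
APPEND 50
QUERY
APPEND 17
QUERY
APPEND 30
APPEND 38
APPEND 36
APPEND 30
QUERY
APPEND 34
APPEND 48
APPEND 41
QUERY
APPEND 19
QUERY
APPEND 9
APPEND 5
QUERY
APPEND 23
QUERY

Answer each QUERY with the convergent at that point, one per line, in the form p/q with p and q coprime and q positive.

24/1
649/27
32474/1351
552707/22994
683552798139/28437513982
45833973665676905/1906808472610861
871962834040702886/36275844897901349
40339460234200717281/1678222907666516359
935701084866648500342/38927516288883599259

APPEND 24: p_0 = 24·1 + 0 = 24, q_0 = 24·0 + 1 = 1 → 24/1
APPEND 27: p_1 = 27·24 + 1 = 649, q_1 = 27·1 + 0 = 27 → 649/27
APPEND 50: p_2 = 50·649 + 24 = 32474, q_2 = 50·27 + 1 = 1351 → 32474/1351
APPEND 17: p_3 = 17·32474 + 649 = 552707, q_3 = 17·1351 + 27 = 22994 → 552707/22994
APPEND 30: p_4 = 30·552707 + 32474 = 16613684, q_4 = 30·22994 + 1351 = 691171 → 16613684/691171
APPEND 38: p_5 = 38·16613684 + 552707 = 631872699, q_5 = 38·691171 + 22994 = 26287492 → 631872699/26287492
APPEND 36: p_6 = 36·631872699 + 16613684 = 22764030848, q_6 = 36·26287492 + 691171 = 947040883 → 22764030848/947040883
APPEND 30: p_7 = 30·22764030848 + 631872699 = 683552798139, q_7 = 30·947040883 + 26287492 = 28437513982 → 683552798139/28437513982
APPEND 34: p_8 = 34·683552798139 + 22764030848 = 23263559167574, q_8 = 34·28437513982 + 947040883 = 967822516271 → 23263559167574/967822516271
APPEND 48: p_9 = 48·23263559167574 + 683552798139 = 1117334392841691, q_9 = 48·967822516271 + 28437513982 = 46483918294990 → 1117334392841691/46483918294990
APPEND 41: p_10 = 41·1117334392841691 + 23263559167574 = 45833973665676905, q_10 = 41·46483918294990 + 967822516271 = 1906808472610861 → 45833973665676905/1906808472610861
APPEND 19: p_11 = 19·45833973665676905 + 1117334392841691 = 871962834040702886, q_11 = 19·1906808472610861 + 46483918294990 = 36275844897901349 → 871962834040702886/36275844897901349
APPEND 9: p_12 = 9·871962834040702886 + 45833973665676905 = 7893499480032002879, q_12 = 9·36275844897901349 + 1906808472610861 = 328389412553723002 → 7893499480032002879/328389412553723002
APPEND 5: p_13 = 5·7893499480032002879 + 871962834040702886 = 40339460234200717281, q_13 = 5·328389412553723002 + 36275844897901349 = 1678222907666516359 → 40339460234200717281/1678222907666516359
APPEND 23: p_14 = 23·40339460234200717281 + 7893499480032002879 = 935701084866648500342, q_14 = 23·1678222907666516359 + 328389412553723002 = 38927516288883599259 → 935701084866648500342/38927516288883599259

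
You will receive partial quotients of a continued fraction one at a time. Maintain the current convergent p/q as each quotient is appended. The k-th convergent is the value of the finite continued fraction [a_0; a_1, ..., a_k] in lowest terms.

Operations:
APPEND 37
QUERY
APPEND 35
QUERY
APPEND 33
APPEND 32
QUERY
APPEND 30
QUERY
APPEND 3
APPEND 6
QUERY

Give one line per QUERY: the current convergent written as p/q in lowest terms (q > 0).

APPEND 37: p_0 = 37·1 + 0 = 37, q_0 = 37·0 + 1 = 1 → 37/1
APPEND 35: p_1 = 35·37 + 1 = 1296, q_1 = 35·1 + 0 = 35 → 1296/35
APPEND 33: p_2 = 33·1296 + 37 = 42805, q_2 = 33·35 + 1 = 1156 → 42805/1156
APPEND 32: p_3 = 32·42805 + 1296 = 1371056, q_3 = 32·1156 + 35 = 37027 → 1371056/37027
APPEND 30: p_4 = 30·1371056 + 42805 = 41174485, q_4 = 30·37027 + 1156 = 1111966 → 41174485/1111966
APPEND 3: p_5 = 3·41174485 + 1371056 = 124894511, q_5 = 3·1111966 + 37027 = 3372925 → 124894511/3372925
APPEND 6: p_6 = 6·124894511 + 41174485 = 790541551, q_6 = 6·3372925 + 1111966 = 21349516 → 790541551/21349516

37/1
1296/35
1371056/37027
41174485/1111966
790541551/21349516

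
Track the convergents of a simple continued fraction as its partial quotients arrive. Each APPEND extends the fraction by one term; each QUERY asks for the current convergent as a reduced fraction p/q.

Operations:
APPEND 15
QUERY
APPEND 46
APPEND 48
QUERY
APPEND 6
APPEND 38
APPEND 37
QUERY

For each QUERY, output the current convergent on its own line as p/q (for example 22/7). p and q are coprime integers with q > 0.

15/1
33183/2209
282330894/18794833

APPEND 15: p_0 = 15·1 + 0 = 15, q_0 = 15·0 + 1 = 1 → 15/1
APPEND 46: p_1 = 46·15 + 1 = 691, q_1 = 46·1 + 0 = 46 → 691/46
APPEND 48: p_2 = 48·691 + 15 = 33183, q_2 = 48·46 + 1 = 2209 → 33183/2209
APPEND 6: p_3 = 6·33183 + 691 = 199789, q_3 = 6·2209 + 46 = 13300 → 199789/13300
APPEND 38: p_4 = 38·199789 + 33183 = 7625165, q_4 = 38·13300 + 2209 = 507609 → 7625165/507609
APPEND 37: p_5 = 37·7625165 + 199789 = 282330894, q_5 = 37·507609 + 13300 = 18794833 → 282330894/18794833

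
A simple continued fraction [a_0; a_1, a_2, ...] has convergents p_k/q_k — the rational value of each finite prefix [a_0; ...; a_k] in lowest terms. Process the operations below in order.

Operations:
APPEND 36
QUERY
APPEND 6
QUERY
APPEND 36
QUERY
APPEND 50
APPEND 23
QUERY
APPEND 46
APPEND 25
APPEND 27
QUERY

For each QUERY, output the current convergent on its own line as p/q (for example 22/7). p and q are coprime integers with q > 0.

36/1
217/6
7848/217
9038039/249905
281556296889/7785131971

APPEND 36: p_0 = 36·1 + 0 = 36, q_0 = 36·0 + 1 = 1 → 36/1
APPEND 6: p_1 = 6·36 + 1 = 217, q_1 = 6·1 + 0 = 6 → 217/6
APPEND 36: p_2 = 36·217 + 36 = 7848, q_2 = 36·6 + 1 = 217 → 7848/217
APPEND 50: p_3 = 50·7848 + 217 = 392617, q_3 = 50·217 + 6 = 10856 → 392617/10856
APPEND 23: p_4 = 23·392617 + 7848 = 9038039, q_4 = 23·10856 + 217 = 249905 → 9038039/249905
APPEND 46: p_5 = 46·9038039 + 392617 = 416142411, q_5 = 46·249905 + 10856 = 11506486 → 416142411/11506486
APPEND 25: p_6 = 25·416142411 + 9038039 = 10412598314, q_6 = 25·11506486 + 249905 = 287912055 → 10412598314/287912055
APPEND 27: p_7 = 27·10412598314 + 416142411 = 281556296889, q_7 = 27·287912055 + 11506486 = 7785131971 → 281556296889/7785131971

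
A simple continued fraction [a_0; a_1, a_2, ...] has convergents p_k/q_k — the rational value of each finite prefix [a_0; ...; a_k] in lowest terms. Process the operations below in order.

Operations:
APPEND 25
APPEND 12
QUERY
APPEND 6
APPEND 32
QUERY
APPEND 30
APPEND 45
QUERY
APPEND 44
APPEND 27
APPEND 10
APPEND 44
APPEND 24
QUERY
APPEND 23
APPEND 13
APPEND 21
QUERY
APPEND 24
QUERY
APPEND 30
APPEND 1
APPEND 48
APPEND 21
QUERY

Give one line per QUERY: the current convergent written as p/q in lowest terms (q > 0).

APPEND 25: p_0 = 25·1 + 0 = 25, q_0 = 25·0 + 1 = 1 → 25/1
APPEND 12: p_1 = 12·25 + 1 = 301, q_1 = 12·1 + 0 = 12 → 301/12
APPEND 6: p_2 = 6·301 + 25 = 1831, q_2 = 6·12 + 1 = 73 → 1831/73
APPEND 32: p_3 = 32·1831 + 301 = 58893, q_3 = 32·73 + 12 = 2348 → 58893/2348
APPEND 30: p_4 = 30·58893 + 1831 = 1768621, q_4 = 30·2348 + 73 = 70513 → 1768621/70513
APPEND 45: p_5 = 45·1768621 + 58893 = 79646838, q_5 = 45·70513 + 2348 = 3175433 → 79646838/3175433
APPEND 44: p_6 = 44·79646838 + 1768621 = 3506229493, q_6 = 44·3175433 + 70513 = 139789565 → 3506229493/139789565
APPEND 27: p_7 = 27·3506229493 + 79646838 = 94747843149, q_7 = 27·139789565 + 3175433 = 3777493688 → 94747843149/3777493688
APPEND 10: p_8 = 10·94747843149 + 3506229493 = 950984660983, q_8 = 10·3777493688 + 139789565 = 37914726445 → 950984660983/37914726445
APPEND 44: p_9 = 44·950984660983 + 94747843149 = 41938072926401, q_9 = 44·37914726445 + 3777493688 = 1672025457268 → 41938072926401/1672025457268
APPEND 24: p_10 = 24·41938072926401 + 950984660983 = 1007464734894607, q_10 = 24·1672025457268 + 37914726445 = 40166525700877 → 1007464734894607/40166525700877
APPEND 23: p_11 = 23·1007464734894607 + 41938072926401 = 23213626975502362, q_11 = 23·40166525700877 + 1672025457268 = 925502116577439 → 23213626975502362/925502116577439
APPEND 13: p_12 = 13·23213626975502362 + 1007464734894607 = 302784615416425313, q_12 = 13·925502116577439 + 40166525700877 = 12071694041207584 → 302784615416425313/12071694041207584
APPEND 21: p_13 = 21·302784615416425313 + 23213626975502362 = 6381690550720433935, q_13 = 21·12071694041207584 + 925502116577439 = 254431076981936703 → 6381690550720433935/254431076981936703
APPEND 24: p_14 = 24·6381690550720433935 + 302784615416425313 = 153463357832706839753, q_14 = 24·254431076981936703 + 12071694041207584 = 6118417541607688456 → 153463357832706839753/6118417541607688456
APPEND 30: p_15 = 30·153463357832706839753 + 6381690550720433935 = 4610282425531925626525, q_15 = 30·6118417541607688456 + 254431076981936703 = 183806957325212590383 → 4610282425531925626525/183806957325212590383
APPEND 1: p_16 = 1·4610282425531925626525 + 153463357832706839753 = 4763745783364632466278, q_16 = 1·183806957325212590383 + 6118417541607688456 = 189925374866820278839 → 4763745783364632466278/189925374866820278839
APPEND 48: p_17 = 48·4763745783364632466278 + 4610282425531925626525 = 233270080027034284007869, q_17 = 48·189925374866820278839 + 183806957325212590383 = 9300224950932585974655 → 233270080027034284007869/9300224950932585974655
APPEND 21: p_18 = 21·233270080027034284007869 + 4763745783364632466278 = 4903435426351084596631527, q_18 = 21·9300224950932585974655 + 189925374866820278839 = 195494649344451125746594 → 4903435426351084596631527/195494649344451125746594

301/12
58893/2348
79646838/3175433
1007464734894607/40166525700877
6381690550720433935/254431076981936703
153463357832706839753/6118417541607688456
4903435426351084596631527/195494649344451125746594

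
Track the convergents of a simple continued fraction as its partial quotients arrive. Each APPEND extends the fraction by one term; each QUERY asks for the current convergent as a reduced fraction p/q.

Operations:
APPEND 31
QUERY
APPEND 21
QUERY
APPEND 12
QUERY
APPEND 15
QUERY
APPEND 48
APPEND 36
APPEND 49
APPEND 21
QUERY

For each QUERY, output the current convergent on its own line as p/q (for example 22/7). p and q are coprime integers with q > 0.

31/1
652/21
7855/253
118477/3816
211402988161/6809033001

APPEND 31: p_0 = 31·1 + 0 = 31, q_0 = 31·0 + 1 = 1 → 31/1
APPEND 21: p_1 = 21·31 + 1 = 652, q_1 = 21·1 + 0 = 21 → 652/21
APPEND 12: p_2 = 12·652 + 31 = 7855, q_2 = 12·21 + 1 = 253 → 7855/253
APPEND 15: p_3 = 15·7855 + 652 = 118477, q_3 = 15·253 + 21 = 3816 → 118477/3816
APPEND 48: p_4 = 48·118477 + 7855 = 5694751, q_4 = 48·3816 + 253 = 183421 → 5694751/183421
APPEND 36: p_5 = 36·5694751 + 118477 = 205129513, q_5 = 36·183421 + 3816 = 6606972 → 205129513/6606972
APPEND 49: p_6 = 49·205129513 + 5694751 = 10057040888, q_6 = 49·6606972 + 183421 = 323925049 → 10057040888/323925049
APPEND 21: p_7 = 21·10057040888 + 205129513 = 211402988161, q_7 = 21·323925049 + 6606972 = 6809033001 → 211402988161/6809033001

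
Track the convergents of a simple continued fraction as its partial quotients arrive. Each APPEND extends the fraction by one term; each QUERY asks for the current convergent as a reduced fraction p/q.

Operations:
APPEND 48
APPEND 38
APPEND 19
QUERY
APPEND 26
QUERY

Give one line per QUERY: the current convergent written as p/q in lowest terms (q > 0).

34723/723
904623/18836

APPEND 48: p_0 = 48·1 + 0 = 48, q_0 = 48·0 + 1 = 1 → 48/1
APPEND 38: p_1 = 38·48 + 1 = 1825, q_1 = 38·1 + 0 = 38 → 1825/38
APPEND 19: p_2 = 19·1825 + 48 = 34723, q_2 = 19·38 + 1 = 723 → 34723/723
APPEND 26: p_3 = 26·34723 + 1825 = 904623, q_3 = 26·723 + 38 = 18836 → 904623/18836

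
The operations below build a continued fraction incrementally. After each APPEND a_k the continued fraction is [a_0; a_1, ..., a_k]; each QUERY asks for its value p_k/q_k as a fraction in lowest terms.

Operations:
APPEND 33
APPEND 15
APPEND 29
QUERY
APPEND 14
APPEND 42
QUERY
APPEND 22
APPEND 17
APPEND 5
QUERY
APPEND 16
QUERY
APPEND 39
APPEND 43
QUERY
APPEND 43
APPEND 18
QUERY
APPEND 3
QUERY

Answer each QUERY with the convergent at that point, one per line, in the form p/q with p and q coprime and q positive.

14417/436
8512445/257434
16165508889/488878532
261843748777/7918698285
440068927330033/13308597499106
341237523971577031/10319730787816796
1042645763861633704/31531771374023593

APPEND 33: p_0 = 33·1 + 0 = 33, q_0 = 33·0 + 1 = 1 → 33/1
APPEND 15: p_1 = 15·33 + 1 = 496, q_1 = 15·1 + 0 = 15 → 496/15
APPEND 29: p_2 = 29·496 + 33 = 14417, q_2 = 29·15 + 1 = 436 → 14417/436
APPEND 14: p_3 = 14·14417 + 496 = 202334, q_3 = 14·436 + 15 = 6119 → 202334/6119
APPEND 42: p_4 = 42·202334 + 14417 = 8512445, q_4 = 42·6119 + 436 = 257434 → 8512445/257434
APPEND 22: p_5 = 22·8512445 + 202334 = 187476124, q_5 = 22·257434 + 6119 = 5669667 → 187476124/5669667
APPEND 17: p_6 = 17·187476124 + 8512445 = 3195606553, q_6 = 17·5669667 + 257434 = 96641773 → 3195606553/96641773
APPEND 5: p_7 = 5·3195606553 + 187476124 = 16165508889, q_7 = 5·96641773 + 5669667 = 488878532 → 16165508889/488878532
APPEND 16: p_8 = 16·16165508889 + 3195606553 = 261843748777, q_8 = 16·488878532 + 96641773 = 7918698285 → 261843748777/7918698285
APPEND 39: p_9 = 39·261843748777 + 16165508889 = 10228071711192, q_9 = 39·7918698285 + 488878532 = 309318111647 → 10228071711192/309318111647
APPEND 43: p_10 = 43·10228071711192 + 261843748777 = 440068927330033, q_10 = 43·309318111647 + 7918698285 = 13308597499106 → 440068927330033/13308597499106
APPEND 43: p_11 = 43·440068927330033 + 10228071711192 = 18933191946902611, q_11 = 43·13308597499106 + 309318111647 = 572579010573205 → 18933191946902611/572579010573205
APPEND 18: p_12 = 18·18933191946902611 + 440068927330033 = 341237523971577031, q_12 = 18·572579010573205 + 13308597499106 = 10319730787816796 → 341237523971577031/10319730787816796
APPEND 3: p_13 = 3·341237523971577031 + 18933191946902611 = 1042645763861633704, q_13 = 3·10319730787816796 + 572579010573205 = 31531771374023593 → 1042645763861633704/31531771374023593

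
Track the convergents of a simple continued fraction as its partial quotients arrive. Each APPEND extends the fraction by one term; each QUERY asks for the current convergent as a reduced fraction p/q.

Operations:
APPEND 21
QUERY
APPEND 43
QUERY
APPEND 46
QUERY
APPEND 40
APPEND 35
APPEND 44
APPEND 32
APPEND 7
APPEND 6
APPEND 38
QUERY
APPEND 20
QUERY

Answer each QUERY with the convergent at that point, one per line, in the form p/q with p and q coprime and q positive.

21/1
904/43
41605/1979
135521716600089/6446279944003
2713985478404003/129094514124090

APPEND 21: p_0 = 21·1 + 0 = 21, q_0 = 21·0 + 1 = 1 → 21/1
APPEND 43: p_1 = 43·21 + 1 = 904, q_1 = 43·1 + 0 = 43 → 904/43
APPEND 46: p_2 = 46·904 + 21 = 41605, q_2 = 46·43 + 1 = 1979 → 41605/1979
APPEND 40: p_3 = 40·41605 + 904 = 1665104, q_3 = 40·1979 + 43 = 79203 → 1665104/79203
APPEND 35: p_4 = 35·1665104 + 41605 = 58320245, q_4 = 35·79203 + 1979 = 2774084 → 58320245/2774084
APPEND 44: p_5 = 44·58320245 + 1665104 = 2567755884, q_5 = 44·2774084 + 79203 = 122138899 → 2567755884/122138899
APPEND 32: p_6 = 32·2567755884 + 58320245 = 82226508533, q_6 = 32·122138899 + 2774084 = 3911218852 → 82226508533/3911218852
APPEND 7: p_7 = 7·82226508533 + 2567755884 = 578153315615, q_7 = 7·3911218852 + 122138899 = 27500670863 → 578153315615/27500670863
APPEND 6: p_8 = 6·578153315615 + 82226508533 = 3551146402223, q_8 = 6·27500670863 + 3911218852 = 168915244030 → 3551146402223/168915244030
APPEND 38: p_9 = 38·3551146402223 + 578153315615 = 135521716600089, q_9 = 38·168915244030 + 27500670863 = 6446279944003 → 135521716600089/6446279944003
APPEND 20: p_10 = 20·135521716600089 + 3551146402223 = 2713985478404003, q_10 = 20·6446279944003 + 168915244030 = 129094514124090 → 2713985478404003/129094514124090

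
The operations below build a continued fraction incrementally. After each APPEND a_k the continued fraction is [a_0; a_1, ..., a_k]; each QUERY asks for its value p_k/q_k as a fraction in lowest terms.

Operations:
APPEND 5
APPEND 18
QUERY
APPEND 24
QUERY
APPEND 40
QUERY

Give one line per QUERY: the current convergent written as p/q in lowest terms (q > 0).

91/18
2189/433
87651/17338

APPEND 5: p_0 = 5·1 + 0 = 5, q_0 = 5·0 + 1 = 1 → 5/1
APPEND 18: p_1 = 18·5 + 1 = 91, q_1 = 18·1 + 0 = 18 → 91/18
APPEND 24: p_2 = 24·91 + 5 = 2189, q_2 = 24·18 + 1 = 433 → 2189/433
APPEND 40: p_3 = 40·2189 + 91 = 87651, q_3 = 40·433 + 18 = 17338 → 87651/17338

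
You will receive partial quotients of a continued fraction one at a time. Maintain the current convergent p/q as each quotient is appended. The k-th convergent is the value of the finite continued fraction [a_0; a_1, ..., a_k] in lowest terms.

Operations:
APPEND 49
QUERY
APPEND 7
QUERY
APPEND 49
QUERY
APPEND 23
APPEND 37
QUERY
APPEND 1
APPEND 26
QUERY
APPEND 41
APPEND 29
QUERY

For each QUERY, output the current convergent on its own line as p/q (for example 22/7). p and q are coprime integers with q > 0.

49/1
344/7
16905/344
14415788/293347
399344410/8126263
475649191363/9678989684

APPEND 49: p_0 = 49·1 + 0 = 49, q_0 = 49·0 + 1 = 1 → 49/1
APPEND 7: p_1 = 7·49 + 1 = 344, q_1 = 7·1 + 0 = 7 → 344/7
APPEND 49: p_2 = 49·344 + 49 = 16905, q_2 = 49·7 + 1 = 344 → 16905/344
APPEND 23: p_3 = 23·16905 + 344 = 389159, q_3 = 23·344 + 7 = 7919 → 389159/7919
APPEND 37: p_4 = 37·389159 + 16905 = 14415788, q_4 = 37·7919 + 344 = 293347 → 14415788/293347
APPEND 1: p_5 = 1·14415788 + 389159 = 14804947, q_5 = 1·293347 + 7919 = 301266 → 14804947/301266
APPEND 26: p_6 = 26·14804947 + 14415788 = 399344410, q_6 = 26·301266 + 293347 = 8126263 → 399344410/8126263
APPEND 41: p_7 = 41·399344410 + 14804947 = 16387925757, q_7 = 41·8126263 + 301266 = 333478049 → 16387925757/333478049
APPEND 29: p_8 = 29·16387925757 + 399344410 = 475649191363, q_8 = 29·333478049 + 8126263 = 9678989684 → 475649191363/9678989684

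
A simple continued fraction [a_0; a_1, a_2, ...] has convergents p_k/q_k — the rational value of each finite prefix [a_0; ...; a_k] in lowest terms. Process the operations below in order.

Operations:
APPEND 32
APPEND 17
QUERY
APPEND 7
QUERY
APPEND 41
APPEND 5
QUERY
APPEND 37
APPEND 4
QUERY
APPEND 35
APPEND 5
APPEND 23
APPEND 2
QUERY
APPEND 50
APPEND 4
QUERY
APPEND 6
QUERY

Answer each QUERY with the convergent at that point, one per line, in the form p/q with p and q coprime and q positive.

545/17
3847/120
795207/24805
119118931/3715693
1000700803049/31214996120
203100037345925/6335327061204
1269125058211269/39587990383495

APPEND 32: p_0 = 32·1 + 0 = 32, q_0 = 32·0 + 1 = 1 → 32/1
APPEND 17: p_1 = 17·32 + 1 = 545, q_1 = 17·1 + 0 = 17 → 545/17
APPEND 7: p_2 = 7·545 + 32 = 3847, q_2 = 7·17 + 1 = 120 → 3847/120
APPEND 41: p_3 = 41·3847 + 545 = 158272, q_3 = 41·120 + 17 = 4937 → 158272/4937
APPEND 5: p_4 = 5·158272 + 3847 = 795207, q_4 = 5·4937 + 120 = 24805 → 795207/24805
APPEND 37: p_5 = 37·795207 + 158272 = 29580931, q_5 = 37·24805 + 4937 = 922722 → 29580931/922722
APPEND 4: p_6 = 4·29580931 + 795207 = 119118931, q_6 = 4·922722 + 24805 = 3715693 → 119118931/3715693
APPEND 35: p_7 = 35·119118931 + 29580931 = 4198743516, q_7 = 35·3715693 + 922722 = 130971977 → 4198743516/130971977
APPEND 5: p_8 = 5·4198743516 + 119118931 = 21112836511, q_8 = 5·130971977 + 3715693 = 658575578 → 21112836511/658575578
APPEND 23: p_9 = 23·21112836511 + 4198743516 = 489793983269, q_9 = 23·658575578 + 130971977 = 15278210271 → 489793983269/15278210271
APPEND 2: p_10 = 2·489793983269 + 21112836511 = 1000700803049, q_10 = 2·15278210271 + 658575578 = 31214996120 → 1000700803049/31214996120
APPEND 50: p_11 = 50·1000700803049 + 489793983269 = 50524834135719, q_11 = 50·31214996120 + 15278210271 = 1576028016271 → 50524834135719/1576028016271
APPEND 4: p_12 = 4·50524834135719 + 1000700803049 = 203100037345925, q_12 = 4·1576028016271 + 31214996120 = 6335327061204 → 203100037345925/6335327061204
APPEND 6: p_13 = 6·203100037345925 + 50524834135719 = 1269125058211269, q_13 = 6·6335327061204 + 1576028016271 = 39587990383495 → 1269125058211269/39587990383495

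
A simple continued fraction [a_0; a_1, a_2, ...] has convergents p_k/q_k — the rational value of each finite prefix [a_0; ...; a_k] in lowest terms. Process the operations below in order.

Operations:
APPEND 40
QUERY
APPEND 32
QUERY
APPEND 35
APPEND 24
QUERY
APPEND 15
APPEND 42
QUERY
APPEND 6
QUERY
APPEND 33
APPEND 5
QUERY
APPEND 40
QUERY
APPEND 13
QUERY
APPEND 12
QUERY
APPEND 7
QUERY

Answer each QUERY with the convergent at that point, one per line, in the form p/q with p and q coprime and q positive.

40/1
1281/32
1078281/26936
682280061/17043698
4109899456/102667349
685654710001/17127998424
27562497362149/688525003175
358998120417938/8967953039699
4335539942377405/108303961479563
30707777717059773/767095683396640

APPEND 40: p_0 = 40·1 + 0 = 40, q_0 = 40·0 + 1 = 1 → 40/1
APPEND 32: p_1 = 32·40 + 1 = 1281, q_1 = 32·1 + 0 = 32 → 1281/32
APPEND 35: p_2 = 35·1281 + 40 = 44875, q_2 = 35·32 + 1 = 1121 → 44875/1121
APPEND 24: p_3 = 24·44875 + 1281 = 1078281, q_3 = 24·1121 + 32 = 26936 → 1078281/26936
APPEND 15: p_4 = 15·1078281 + 44875 = 16219090, q_4 = 15·26936 + 1121 = 405161 → 16219090/405161
APPEND 42: p_5 = 42·16219090 + 1078281 = 682280061, q_5 = 42·405161 + 26936 = 17043698 → 682280061/17043698
APPEND 6: p_6 = 6·682280061 + 16219090 = 4109899456, q_6 = 6·17043698 + 405161 = 102667349 → 4109899456/102667349
APPEND 33: p_7 = 33·4109899456 + 682280061 = 136308962109, q_7 = 33·102667349 + 17043698 = 3405066215 → 136308962109/3405066215
APPEND 5: p_8 = 5·136308962109 + 4109899456 = 685654710001, q_8 = 5·3405066215 + 102667349 = 17127998424 → 685654710001/17127998424
APPEND 40: p_9 = 40·685654710001 + 136308962109 = 27562497362149, q_9 = 40·17127998424 + 3405066215 = 688525003175 → 27562497362149/688525003175
APPEND 13: p_10 = 13·27562497362149 + 685654710001 = 358998120417938, q_10 = 13·688525003175 + 17127998424 = 8967953039699 → 358998120417938/8967953039699
APPEND 12: p_11 = 12·358998120417938 + 27562497362149 = 4335539942377405, q_11 = 12·8967953039699 + 688525003175 = 108303961479563 → 4335539942377405/108303961479563
APPEND 7: p_12 = 7·4335539942377405 + 358998120417938 = 30707777717059773, q_12 = 7·108303961479563 + 8967953039699 = 767095683396640 → 30707777717059773/767095683396640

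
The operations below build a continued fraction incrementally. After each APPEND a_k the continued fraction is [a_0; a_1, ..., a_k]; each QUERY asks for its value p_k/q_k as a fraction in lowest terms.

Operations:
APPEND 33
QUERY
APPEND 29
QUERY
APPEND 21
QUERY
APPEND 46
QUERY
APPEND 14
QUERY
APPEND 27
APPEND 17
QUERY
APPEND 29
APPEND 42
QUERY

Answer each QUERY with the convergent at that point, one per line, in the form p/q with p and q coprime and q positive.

APPEND 33: p_0 = 33·1 + 0 = 33, q_0 = 33·0 + 1 = 1 → 33/1
APPEND 29: p_1 = 29·33 + 1 = 958, q_1 = 29·1 + 0 = 29 → 958/29
APPEND 21: p_2 = 21·958 + 33 = 20151, q_2 = 21·29 + 1 = 610 → 20151/610
APPEND 46: p_3 = 46·20151 + 958 = 927904, q_3 = 46·610 + 29 = 28089 → 927904/28089
APPEND 14: p_4 = 14·927904 + 20151 = 13010807, q_4 = 14·28089 + 610 = 393856 → 13010807/393856
APPEND 27: p_5 = 27·13010807 + 927904 = 352219693, q_5 = 27·393856 + 28089 = 10662201 → 352219693/10662201
APPEND 17: p_6 = 17·352219693 + 13010807 = 6000745588, q_6 = 17·10662201 + 393856 = 181651273 → 6000745588/181651273
APPEND 29: p_7 = 29·6000745588 + 352219693 = 174373841745, q_7 = 29·181651273 + 10662201 = 5278549118 → 174373841745/5278549118
APPEND 42: p_8 = 42·174373841745 + 6000745588 = 7329702098878, q_8 = 42·5278549118 + 181651273 = 221880714229 → 7329702098878/221880714229

33/1
958/29
20151/610
927904/28089
13010807/393856
6000745588/181651273
7329702098878/221880714229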